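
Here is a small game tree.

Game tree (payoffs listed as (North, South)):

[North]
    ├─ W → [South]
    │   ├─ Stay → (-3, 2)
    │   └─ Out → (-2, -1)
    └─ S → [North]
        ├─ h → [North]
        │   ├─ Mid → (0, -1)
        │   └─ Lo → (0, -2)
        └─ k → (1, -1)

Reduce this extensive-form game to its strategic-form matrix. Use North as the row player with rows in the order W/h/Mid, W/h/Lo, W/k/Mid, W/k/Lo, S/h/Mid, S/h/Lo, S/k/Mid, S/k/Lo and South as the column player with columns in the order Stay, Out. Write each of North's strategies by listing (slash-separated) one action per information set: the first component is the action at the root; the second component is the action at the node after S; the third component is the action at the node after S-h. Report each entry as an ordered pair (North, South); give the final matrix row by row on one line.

Row W/h/Mid: Stay→(-3,2), Out→(-2,-1)
Row W/h/Lo: Stay→(-3,2), Out→(-2,-1)
Row W/k/Mid: Stay→(-3,2), Out→(-2,-1)
Row W/k/Lo: Stay→(-3,2), Out→(-2,-1)
Row S/h/Mid: Stay→(0,-1), Out→(0,-1)
Row S/h/Lo: Stay→(0,-2), Out→(0,-2)
Row S/k/Mid: Stay→(1,-1), Out→(1,-1)
Row S/k/Lo: Stay→(1,-1), Out→(1,-1)

W/h/Mid: (-3,2) (-2,-1) | W/h/Lo: (-3,2) (-2,-1) | W/k/Mid: (-3,2) (-2,-1) | W/k/Lo: (-3,2) (-2,-1) | S/h/Mid: (0,-1) (0,-1) | S/h/Lo: (0,-2) (0,-2) | S/k/Mid: (1,-1) (1,-1) | S/k/Lo: (1,-1) (1,-1)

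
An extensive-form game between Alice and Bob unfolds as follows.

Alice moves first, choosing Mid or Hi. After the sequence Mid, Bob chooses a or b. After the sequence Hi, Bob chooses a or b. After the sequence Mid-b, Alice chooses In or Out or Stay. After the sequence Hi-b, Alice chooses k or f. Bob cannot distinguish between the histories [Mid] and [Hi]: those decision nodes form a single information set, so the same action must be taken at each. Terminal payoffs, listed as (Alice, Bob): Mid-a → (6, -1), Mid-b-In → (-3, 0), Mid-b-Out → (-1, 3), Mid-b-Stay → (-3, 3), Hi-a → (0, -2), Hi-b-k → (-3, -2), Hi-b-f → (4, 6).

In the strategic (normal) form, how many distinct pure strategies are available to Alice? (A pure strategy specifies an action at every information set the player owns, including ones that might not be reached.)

12

Alice owns the root with actions {Mid, Hi} — two choices.
Alice owns the node after Mid-b with actions {In, Out, Stay} — three choices.
Alice owns the node after Hi-b with actions {k, f} — two choices.
A pure strategy fixes one action at each information set independently, so the count is the product 2 × 3 × 2 = 12.
(For reference, Bob has 2 pure strategies, giving a 12×2 normal-form matrix.)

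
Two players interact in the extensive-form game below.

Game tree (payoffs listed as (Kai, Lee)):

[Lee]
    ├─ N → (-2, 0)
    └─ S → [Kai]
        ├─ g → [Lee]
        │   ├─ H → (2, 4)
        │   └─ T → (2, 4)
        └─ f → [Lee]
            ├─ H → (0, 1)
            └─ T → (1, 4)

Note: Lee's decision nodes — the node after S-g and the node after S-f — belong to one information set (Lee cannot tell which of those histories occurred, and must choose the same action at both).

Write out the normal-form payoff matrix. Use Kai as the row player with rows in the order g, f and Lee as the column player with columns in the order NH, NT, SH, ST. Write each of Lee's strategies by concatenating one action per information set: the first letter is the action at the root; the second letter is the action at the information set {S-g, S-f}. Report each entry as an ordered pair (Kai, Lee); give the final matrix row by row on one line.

           NH       NT       SH       ST
   g   (-2,0)   (-2,0)    (2,4)    (2,4)
   f   (-2,0)   (-2,0)    (0,1)    (1,4)

g: (-2,0) (-2,0) (2,4) (2,4) | f: (-2,0) (-2,0) (0,1) (1,4)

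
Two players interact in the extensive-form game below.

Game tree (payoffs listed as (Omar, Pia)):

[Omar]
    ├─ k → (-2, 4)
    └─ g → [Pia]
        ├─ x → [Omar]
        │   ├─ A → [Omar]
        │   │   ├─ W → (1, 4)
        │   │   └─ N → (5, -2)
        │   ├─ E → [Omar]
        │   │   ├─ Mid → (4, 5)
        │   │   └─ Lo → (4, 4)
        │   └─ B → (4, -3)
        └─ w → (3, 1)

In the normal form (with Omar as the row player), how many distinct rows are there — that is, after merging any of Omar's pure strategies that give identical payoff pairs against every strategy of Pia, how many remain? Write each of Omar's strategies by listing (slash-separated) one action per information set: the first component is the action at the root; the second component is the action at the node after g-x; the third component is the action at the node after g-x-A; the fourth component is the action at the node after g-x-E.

Omar has 24 pure strategies: k/A/W/Mid, k/A/W/Lo, k/A/N/Mid, k/A/N/Lo, k/E/W/Mid, k/E/W/Lo, k/E/N/Mid, k/E/N/Lo, k/B/W/Mid, k/B/W/Lo, k/B/N/Mid, k/B/N/Lo, g/A/W/Mid, g/A/W/Lo, g/A/N/Mid, g/A/N/Lo, g/E/W/Mid, g/E/W/Lo, g/E/N/Mid, g/E/N/Lo, g/B/W/Mid, g/B/W/Lo, g/B/N/Mid, g/B/N/Lo. Columns: x, w.
{k/A/W/Mid, k/A/W/Lo, k/A/N/Mid, k/A/N/Lo, k/E/W/Mid, k/E/W/Lo, k/E/N/Mid, k/E/N/Lo, k/B/W/Mid, k/B/W/Lo, k/B/N/Mid, k/B/N/Lo} → row (-2,4) (-2,4)
{g/A/W/Mid, g/A/W/Lo} → row (1,4) (3,1)
{g/A/N/Mid, g/A/N/Lo} → row (5,-2) (3,1)
{g/E/W/Mid, g/E/N/Mid} → row (4,5) (3,1)
{g/E/W/Lo, g/E/N/Lo} → row (4,4) (3,1)
{g/B/W/Mid, g/B/W/Lo, g/B/N/Mid, g/B/N/Lo} → row (4,-3) (3,1)
That's 6 distinct rows out of 24 strategies.

6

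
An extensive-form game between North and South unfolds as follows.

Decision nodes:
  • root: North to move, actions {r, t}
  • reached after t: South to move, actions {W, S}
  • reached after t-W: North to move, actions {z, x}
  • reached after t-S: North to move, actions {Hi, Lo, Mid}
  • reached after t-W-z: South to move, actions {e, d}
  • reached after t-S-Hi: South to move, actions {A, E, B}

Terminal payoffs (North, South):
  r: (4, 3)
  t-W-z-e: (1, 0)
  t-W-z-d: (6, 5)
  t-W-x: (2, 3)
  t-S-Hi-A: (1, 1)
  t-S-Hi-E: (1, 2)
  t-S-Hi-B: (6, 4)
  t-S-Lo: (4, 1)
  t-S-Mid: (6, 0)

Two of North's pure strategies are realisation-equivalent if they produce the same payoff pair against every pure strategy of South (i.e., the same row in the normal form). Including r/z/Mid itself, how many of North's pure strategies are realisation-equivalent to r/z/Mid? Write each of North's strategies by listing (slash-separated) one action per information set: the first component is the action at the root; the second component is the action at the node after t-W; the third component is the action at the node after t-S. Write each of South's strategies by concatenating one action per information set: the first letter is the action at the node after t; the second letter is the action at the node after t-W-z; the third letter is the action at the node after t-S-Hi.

Row for r/z/Mid (columns WeA, WeE, WeB, WdA, WdE, WdB, SeA, SeE, SeB, SdA, SdE, SdB): (4,3) (4,3) (4,3) (4,3) (4,3) (4,3) (4,3) (4,3) (4,3) (4,3) (4,3) (4,3).
Under r/z/Mid, North's choice at the node after t-W and at the node after t-S can never be reached regardless of what South does, so varying those choices leaves every outcome unchanged.
Holding the reachable choices fixed and varying the unreachable ones freely already gives 2 × 3 = 6 equivalent strategies.
No other strategy reproduces this row, so those 6 are the full class: r/z/Hi, r/z/Lo, r/z/Mid, r/x/Hi, r/x/Lo, r/x/Mid.

6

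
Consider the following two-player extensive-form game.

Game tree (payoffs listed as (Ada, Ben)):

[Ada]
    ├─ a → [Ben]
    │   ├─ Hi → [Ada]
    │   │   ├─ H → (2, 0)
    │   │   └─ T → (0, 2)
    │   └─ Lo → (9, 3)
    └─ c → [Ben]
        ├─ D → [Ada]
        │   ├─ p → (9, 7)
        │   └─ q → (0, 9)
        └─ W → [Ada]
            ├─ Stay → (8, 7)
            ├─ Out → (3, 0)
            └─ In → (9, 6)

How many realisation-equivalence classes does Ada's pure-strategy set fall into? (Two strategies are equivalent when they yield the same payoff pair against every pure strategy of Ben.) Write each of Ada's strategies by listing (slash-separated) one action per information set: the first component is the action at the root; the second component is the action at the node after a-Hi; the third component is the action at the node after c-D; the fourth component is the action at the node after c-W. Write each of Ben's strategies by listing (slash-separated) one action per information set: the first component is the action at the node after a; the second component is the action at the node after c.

8

Ada has 24 pure strategies: a/H/p/Stay, a/H/p/Out, a/H/p/In, a/H/q/Stay, a/H/q/Out, a/H/q/In, a/T/p/Stay, a/T/p/Out, a/T/p/In, a/T/q/Stay, a/T/q/Out, a/T/q/In, c/H/p/Stay, c/H/p/Out, c/H/p/In, c/H/q/Stay, c/H/q/Out, c/H/q/In, c/T/p/Stay, c/T/p/Out, c/T/p/In, c/T/q/Stay, c/T/q/Out, c/T/q/In. Columns: Hi/D, Hi/W, Lo/D, Lo/W.
{a/H/p/Stay, a/H/p/Out, a/H/p/In, a/H/q/Stay, a/H/q/Out, a/H/q/In} → row (2,0) (2,0) (9,3) (9,3)
{a/T/p/Stay, a/T/p/Out, a/T/p/In, a/T/q/Stay, a/T/q/Out, a/T/q/In} → row (0,2) (0,2) (9,3) (9,3)
{c/H/p/Stay, c/T/p/Stay} → row (9,7) (8,7) (9,7) (8,7)
{c/H/p/Out, c/T/p/Out} → row (9,7) (3,0) (9,7) (3,0)
{c/H/p/In, c/T/p/In} → row (9,7) (9,6) (9,7) (9,6)
{c/H/q/Stay, c/T/q/Stay} → row (0,9) (8,7) (0,9) (8,7)
{c/H/q/Out, c/T/q/Out} → row (0,9) (3,0) (0,9) (3,0)
{c/H/q/In, c/T/q/In} → row (0,9) (9,6) (0,9) (9,6)
That's 8 distinct rows out of 24 strategies.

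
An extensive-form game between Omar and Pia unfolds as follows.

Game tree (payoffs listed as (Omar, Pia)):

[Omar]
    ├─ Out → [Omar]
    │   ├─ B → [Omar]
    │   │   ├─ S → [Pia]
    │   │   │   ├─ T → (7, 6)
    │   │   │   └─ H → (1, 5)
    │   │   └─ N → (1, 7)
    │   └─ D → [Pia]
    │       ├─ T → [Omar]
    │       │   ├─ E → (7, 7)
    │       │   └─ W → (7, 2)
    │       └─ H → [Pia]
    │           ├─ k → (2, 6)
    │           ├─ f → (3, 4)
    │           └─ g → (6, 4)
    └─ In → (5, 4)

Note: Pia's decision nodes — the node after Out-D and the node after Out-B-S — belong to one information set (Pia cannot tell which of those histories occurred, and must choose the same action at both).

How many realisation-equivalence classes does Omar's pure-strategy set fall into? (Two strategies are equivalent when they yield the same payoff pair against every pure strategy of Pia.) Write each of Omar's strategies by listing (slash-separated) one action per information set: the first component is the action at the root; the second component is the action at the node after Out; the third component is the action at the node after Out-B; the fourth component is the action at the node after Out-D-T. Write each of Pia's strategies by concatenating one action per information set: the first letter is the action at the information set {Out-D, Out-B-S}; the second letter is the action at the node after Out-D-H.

5

Omar has 16 pure strategies: Out/B/S/E, Out/B/S/W, Out/B/N/E, Out/B/N/W, Out/D/S/E, Out/D/S/W, Out/D/N/E, Out/D/N/W, In/B/S/E, In/B/S/W, In/B/N/E, In/B/N/W, In/D/S/E, In/D/S/W, In/D/N/E, In/D/N/W. Columns: Tk, Tf, Tg, Hk, Hf, Hg.
{Out/B/S/E, Out/B/S/W} → row (7,6) (7,6) (7,6) (1,5) (1,5) (1,5)
{Out/B/N/E, Out/B/N/W} → row (1,7) (1,7) (1,7) (1,7) (1,7) (1,7)
{Out/D/S/E, Out/D/N/E} → row (7,7) (7,7) (7,7) (2,6) (3,4) (6,4)
{Out/D/S/W, Out/D/N/W} → row (7,2) (7,2) (7,2) (2,6) (3,4) (6,4)
{In/B/S/E, In/B/S/W, In/B/N/E, In/B/N/W, In/D/S/E, In/D/S/W, In/D/N/E, In/D/N/W} → row (5,4) (5,4) (5,4) (5,4) (5,4) (5,4)
That's 5 distinct rows out of 16 strategies.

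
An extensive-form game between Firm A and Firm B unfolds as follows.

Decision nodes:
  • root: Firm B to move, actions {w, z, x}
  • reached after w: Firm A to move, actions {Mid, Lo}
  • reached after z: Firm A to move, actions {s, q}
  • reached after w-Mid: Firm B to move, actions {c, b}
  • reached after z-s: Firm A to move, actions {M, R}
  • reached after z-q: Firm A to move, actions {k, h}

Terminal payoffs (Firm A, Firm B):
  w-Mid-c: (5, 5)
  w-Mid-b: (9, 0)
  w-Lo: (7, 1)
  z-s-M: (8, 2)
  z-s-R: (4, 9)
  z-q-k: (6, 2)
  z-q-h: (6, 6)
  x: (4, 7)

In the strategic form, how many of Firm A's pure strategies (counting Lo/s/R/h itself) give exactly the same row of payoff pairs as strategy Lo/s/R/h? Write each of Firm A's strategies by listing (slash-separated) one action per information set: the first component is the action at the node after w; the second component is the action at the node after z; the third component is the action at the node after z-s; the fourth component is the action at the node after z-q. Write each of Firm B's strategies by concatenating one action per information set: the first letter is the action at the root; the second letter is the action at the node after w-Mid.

Row for Lo/s/R/h (columns wc, wb, zc, zb, xc, xb): (7,1) (7,1) (4,9) (4,9) (4,7) (4,7).
Under Lo/s/R/h, Firm A's choice at the node after z-q can never be reached regardless of what Firm B does, so varying those choices leaves every outcome unchanged.
Holding the reachable choices fixed and varying the unreachable one freely already gives 2 equivalent strategies.
No other strategy reproduces this row, so those 2 are the full class: Lo/s/R/k, Lo/s/R/h.

2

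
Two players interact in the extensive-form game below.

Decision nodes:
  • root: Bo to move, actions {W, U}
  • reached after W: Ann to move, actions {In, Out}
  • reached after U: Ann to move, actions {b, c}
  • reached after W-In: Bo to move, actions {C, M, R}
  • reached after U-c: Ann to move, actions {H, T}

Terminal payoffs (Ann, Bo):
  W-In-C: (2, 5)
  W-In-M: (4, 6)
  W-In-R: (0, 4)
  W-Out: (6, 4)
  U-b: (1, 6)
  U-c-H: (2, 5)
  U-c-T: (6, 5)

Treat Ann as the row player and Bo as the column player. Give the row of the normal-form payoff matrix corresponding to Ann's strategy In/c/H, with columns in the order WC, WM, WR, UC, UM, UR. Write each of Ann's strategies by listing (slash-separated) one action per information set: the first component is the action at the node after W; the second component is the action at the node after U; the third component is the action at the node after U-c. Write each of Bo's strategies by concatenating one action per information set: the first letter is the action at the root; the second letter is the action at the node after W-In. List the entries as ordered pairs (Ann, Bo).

vs WC: Bo plays W → Ann plays In at [W] → Bo plays C at [W-In] → (2, 5)
vs WM: Bo plays W → Ann plays In at [W] → Bo plays M at [W-In] → (4, 6)
vs WR: Bo plays W → Ann plays In at [W] → Bo plays R at [W-In] → (0, 4)
vs UC: Bo plays U → Ann plays c at [U] → Ann plays H at [U-c] → (2, 5)
vs UM: Bo plays U → Ann plays c at [U] → Ann plays H at [U-c] → (2, 5)
vs UR: Bo plays U → Ann plays c at [U] → Ann plays H at [U-c] → (2, 5)

(2,5) (4,6) (0,4) (2,5) (2,5) (2,5)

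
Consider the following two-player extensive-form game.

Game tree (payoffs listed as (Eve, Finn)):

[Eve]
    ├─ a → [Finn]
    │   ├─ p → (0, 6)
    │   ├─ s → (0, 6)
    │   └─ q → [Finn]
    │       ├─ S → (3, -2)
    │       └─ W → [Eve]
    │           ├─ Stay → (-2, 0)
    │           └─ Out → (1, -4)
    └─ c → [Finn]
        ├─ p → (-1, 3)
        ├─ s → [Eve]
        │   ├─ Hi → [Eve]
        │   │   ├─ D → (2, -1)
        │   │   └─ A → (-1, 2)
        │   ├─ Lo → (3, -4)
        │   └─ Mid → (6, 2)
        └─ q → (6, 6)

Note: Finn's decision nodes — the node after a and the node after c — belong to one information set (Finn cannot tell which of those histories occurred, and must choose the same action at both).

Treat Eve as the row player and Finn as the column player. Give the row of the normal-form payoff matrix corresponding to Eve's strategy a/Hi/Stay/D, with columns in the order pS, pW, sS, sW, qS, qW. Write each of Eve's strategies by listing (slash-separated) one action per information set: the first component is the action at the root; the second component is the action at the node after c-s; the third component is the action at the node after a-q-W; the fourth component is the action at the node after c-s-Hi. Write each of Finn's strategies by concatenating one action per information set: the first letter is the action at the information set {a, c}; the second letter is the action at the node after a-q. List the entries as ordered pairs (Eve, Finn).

vs pS: Eve plays a → Finn plays p at [a] → (0, 6)
vs pW: Eve plays a → Finn plays p at [a] → (0, 6)
vs sS: Eve plays a → Finn plays s at [a] → (0, 6)
vs sW: Eve plays a → Finn plays s at [a] → (0, 6)
vs qS: Eve plays a → Finn plays q at [a] → Finn plays S at [a-q] → (3, -2)
vs qW: Eve plays a → Finn plays q at [a] → Finn plays W at [a-q] → Eve plays Stay at [a-q-W] → (-2, 0)

(0,6) (0,6) (0,6) (0,6) (3,-2) (-2,0)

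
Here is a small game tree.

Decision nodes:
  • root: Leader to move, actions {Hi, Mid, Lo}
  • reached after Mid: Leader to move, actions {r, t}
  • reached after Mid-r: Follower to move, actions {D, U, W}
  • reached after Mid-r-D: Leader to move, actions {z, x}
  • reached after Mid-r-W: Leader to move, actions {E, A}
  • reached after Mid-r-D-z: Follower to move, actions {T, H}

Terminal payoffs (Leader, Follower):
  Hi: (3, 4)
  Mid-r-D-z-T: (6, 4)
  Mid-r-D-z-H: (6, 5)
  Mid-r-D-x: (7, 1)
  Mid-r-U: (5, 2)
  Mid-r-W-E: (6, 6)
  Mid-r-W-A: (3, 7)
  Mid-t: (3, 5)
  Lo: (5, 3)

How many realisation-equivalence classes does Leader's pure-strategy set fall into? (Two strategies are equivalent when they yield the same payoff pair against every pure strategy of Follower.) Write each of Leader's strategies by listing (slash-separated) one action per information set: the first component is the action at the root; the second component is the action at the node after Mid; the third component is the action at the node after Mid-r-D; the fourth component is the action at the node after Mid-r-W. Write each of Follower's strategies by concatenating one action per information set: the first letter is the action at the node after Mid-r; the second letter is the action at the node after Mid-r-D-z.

Leader has 24 pure strategies: Hi/r/z/E, Hi/r/z/A, Hi/r/x/E, Hi/r/x/A, Hi/t/z/E, Hi/t/z/A, Hi/t/x/E, Hi/t/x/A, Mid/r/z/E, Mid/r/z/A, Mid/r/x/E, Mid/r/x/A, Mid/t/z/E, Mid/t/z/A, Mid/t/x/E, Mid/t/x/A, Lo/r/z/E, Lo/r/z/A, Lo/r/x/E, Lo/r/x/A, Lo/t/z/E, Lo/t/z/A, Lo/t/x/E, Lo/t/x/A. Columns: DT, DH, UT, UH, WT, WH.
{Hi/r/z/E, Hi/r/z/A, Hi/r/x/E, Hi/r/x/A, Hi/t/z/E, Hi/t/z/A, Hi/t/x/E, Hi/t/x/A} → row (3,4) (3,4) (3,4) (3,4) (3,4) (3,4)
{Mid/r/z/E} → row (6,4) (6,5) (5,2) (5,2) (6,6) (6,6)
{Mid/r/z/A} → row (6,4) (6,5) (5,2) (5,2) (3,7) (3,7)
{Mid/r/x/E} → row (7,1) (7,1) (5,2) (5,2) (6,6) (6,6)
{Mid/r/x/A} → row (7,1) (7,1) (5,2) (5,2) (3,7) (3,7)
{Mid/t/z/E, Mid/t/z/A, Mid/t/x/E, Mid/t/x/A} → row (3,5) (3,5) (3,5) (3,5) (3,5) (3,5)
{Lo/r/z/E, Lo/r/z/A, Lo/r/x/E, Lo/r/x/A, Lo/t/z/E, Lo/t/z/A, Lo/t/x/E, Lo/t/x/A} → row (5,3) (5,3) (5,3) (5,3) (5,3) (5,3)
That's 7 distinct rows out of 24 strategies.

7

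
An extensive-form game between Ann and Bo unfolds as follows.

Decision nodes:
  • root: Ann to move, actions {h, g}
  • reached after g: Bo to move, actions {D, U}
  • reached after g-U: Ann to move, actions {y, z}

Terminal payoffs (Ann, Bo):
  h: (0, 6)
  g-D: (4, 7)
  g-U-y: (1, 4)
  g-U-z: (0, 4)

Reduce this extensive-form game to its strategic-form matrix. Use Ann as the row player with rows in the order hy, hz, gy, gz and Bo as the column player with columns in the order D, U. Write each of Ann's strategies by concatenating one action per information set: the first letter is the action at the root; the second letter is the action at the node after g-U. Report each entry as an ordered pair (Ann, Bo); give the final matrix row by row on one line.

            D        U
  hy    (0,6)    (0,6)
  hz    (0,6)    (0,6)
  gy    (4,7)    (1,4)
  gz    (4,7)    (0,4)

hy: (0,6) (0,6) | hz: (0,6) (0,6) | gy: (4,7) (1,4) | gz: (4,7) (0,4)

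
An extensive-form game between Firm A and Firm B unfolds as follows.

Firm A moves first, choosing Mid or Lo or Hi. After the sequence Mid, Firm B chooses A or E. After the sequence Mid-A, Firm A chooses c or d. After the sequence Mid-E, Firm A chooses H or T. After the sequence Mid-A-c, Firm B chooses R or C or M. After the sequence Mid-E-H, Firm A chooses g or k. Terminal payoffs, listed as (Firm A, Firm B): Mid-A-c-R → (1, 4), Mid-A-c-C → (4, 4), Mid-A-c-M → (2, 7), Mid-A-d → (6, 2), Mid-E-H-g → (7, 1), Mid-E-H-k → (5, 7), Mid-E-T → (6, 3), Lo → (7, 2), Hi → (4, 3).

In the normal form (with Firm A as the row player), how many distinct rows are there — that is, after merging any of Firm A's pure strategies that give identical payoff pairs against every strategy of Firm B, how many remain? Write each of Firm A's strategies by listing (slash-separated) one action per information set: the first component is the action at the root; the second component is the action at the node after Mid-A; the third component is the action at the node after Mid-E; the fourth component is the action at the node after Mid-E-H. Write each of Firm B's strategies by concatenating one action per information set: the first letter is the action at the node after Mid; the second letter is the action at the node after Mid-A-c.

8

Firm A has 24 pure strategies: Mid/c/H/g, Mid/c/H/k, Mid/c/T/g, Mid/c/T/k, Mid/d/H/g, Mid/d/H/k, Mid/d/T/g, Mid/d/T/k, Lo/c/H/g, Lo/c/H/k, Lo/c/T/g, Lo/c/T/k, Lo/d/H/g, Lo/d/H/k, Lo/d/T/g, Lo/d/T/k, Hi/c/H/g, Hi/c/H/k, Hi/c/T/g, Hi/c/T/k, Hi/d/H/g, Hi/d/H/k, Hi/d/T/g, Hi/d/T/k. Columns: AR, AC, AM, ER, EC, EM.
{Mid/c/H/g} → row (1,4) (4,4) (2,7) (7,1) (7,1) (7,1)
{Mid/c/H/k} → row (1,4) (4,4) (2,7) (5,7) (5,7) (5,7)
{Mid/c/T/g, Mid/c/T/k} → row (1,4) (4,4) (2,7) (6,3) (6,3) (6,3)
{Mid/d/H/g} → row (6,2) (6,2) (6,2) (7,1) (7,1) (7,1)
{Mid/d/H/k} → row (6,2) (6,2) (6,2) (5,7) (5,7) (5,7)
{Mid/d/T/g, Mid/d/T/k} → row (6,2) (6,2) (6,2) (6,3) (6,3) (6,3)
{Lo/c/H/g, Lo/c/H/k, Lo/c/T/g, Lo/c/T/k, Lo/d/H/g, Lo/d/H/k, Lo/d/T/g, Lo/d/T/k} → row (7,2) (7,2) (7,2) (7,2) (7,2) (7,2)
{Hi/c/H/g, Hi/c/H/k, Hi/c/T/g, Hi/c/T/k, Hi/d/H/g, Hi/d/H/k, Hi/d/T/g, Hi/d/T/k} → row (4,3) (4,3) (4,3) (4,3) (4,3) (4,3)
That's 8 distinct rows out of 24 strategies.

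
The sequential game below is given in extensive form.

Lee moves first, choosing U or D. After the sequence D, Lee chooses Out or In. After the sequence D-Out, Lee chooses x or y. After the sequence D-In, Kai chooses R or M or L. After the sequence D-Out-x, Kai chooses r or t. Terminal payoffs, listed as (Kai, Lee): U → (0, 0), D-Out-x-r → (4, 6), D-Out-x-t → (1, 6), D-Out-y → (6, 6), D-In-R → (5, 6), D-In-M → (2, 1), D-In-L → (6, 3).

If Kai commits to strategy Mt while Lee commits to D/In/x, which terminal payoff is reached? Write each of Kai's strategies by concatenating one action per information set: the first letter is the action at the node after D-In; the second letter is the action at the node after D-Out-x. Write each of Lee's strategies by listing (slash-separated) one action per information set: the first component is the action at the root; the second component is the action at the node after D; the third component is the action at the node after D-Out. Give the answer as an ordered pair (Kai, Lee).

(2, 1)

Trace the play path from the root:
  Lee plays D
  Lee plays In at [D]
  Kai plays M at [D-In]
→ terminal payoff (2, 1).
(Kai's choice at the node after D-Out-x is never reached on this path, so it doesn't affect the outcome.)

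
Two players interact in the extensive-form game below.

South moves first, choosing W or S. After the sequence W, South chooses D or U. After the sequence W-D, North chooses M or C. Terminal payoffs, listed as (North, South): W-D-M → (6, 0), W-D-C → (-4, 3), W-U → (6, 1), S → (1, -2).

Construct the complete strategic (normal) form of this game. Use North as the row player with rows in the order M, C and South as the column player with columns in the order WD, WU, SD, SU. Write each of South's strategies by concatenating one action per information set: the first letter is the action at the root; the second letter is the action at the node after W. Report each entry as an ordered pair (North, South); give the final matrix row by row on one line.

           WD       WU       SD       SU
   M    (6,0)    (6,1)   (1,-2)   (1,-2)
   C   (-4,3)    (6,1)   (1,-2)   (1,-2)

M: (6,0) (6,1) (1,-2) (1,-2) | C: (-4,3) (6,1) (1,-2) (1,-2)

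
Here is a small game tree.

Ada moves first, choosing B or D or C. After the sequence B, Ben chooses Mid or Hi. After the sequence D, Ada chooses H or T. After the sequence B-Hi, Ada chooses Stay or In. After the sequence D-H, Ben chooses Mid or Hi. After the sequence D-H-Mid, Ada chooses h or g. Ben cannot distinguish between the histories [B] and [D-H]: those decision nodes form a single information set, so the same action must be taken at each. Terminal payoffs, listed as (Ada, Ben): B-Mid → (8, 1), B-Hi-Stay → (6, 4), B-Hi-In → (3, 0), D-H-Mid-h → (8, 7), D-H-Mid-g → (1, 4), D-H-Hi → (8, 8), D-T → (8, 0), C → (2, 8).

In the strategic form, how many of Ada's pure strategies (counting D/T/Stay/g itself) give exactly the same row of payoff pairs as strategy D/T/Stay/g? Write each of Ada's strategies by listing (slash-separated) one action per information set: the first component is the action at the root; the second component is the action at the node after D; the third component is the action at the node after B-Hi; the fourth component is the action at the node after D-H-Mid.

Row for D/T/Stay/g (columns Mid, Hi): (8,0) (8,0).
Under D/T/Stay/g, Ada's choice at the node after B-Hi and at the node after D-H-Mid can never be reached regardless of what Ben does, so varying those choices leaves every outcome unchanged.
Holding the reachable choices fixed and varying the unreachable ones freely already gives 2 × 2 = 4 equivalent strategies.
No other strategy reproduces this row, so those 4 are the full class: D/T/Stay/h, D/T/Stay/g, D/T/In/h, D/T/In/g.

4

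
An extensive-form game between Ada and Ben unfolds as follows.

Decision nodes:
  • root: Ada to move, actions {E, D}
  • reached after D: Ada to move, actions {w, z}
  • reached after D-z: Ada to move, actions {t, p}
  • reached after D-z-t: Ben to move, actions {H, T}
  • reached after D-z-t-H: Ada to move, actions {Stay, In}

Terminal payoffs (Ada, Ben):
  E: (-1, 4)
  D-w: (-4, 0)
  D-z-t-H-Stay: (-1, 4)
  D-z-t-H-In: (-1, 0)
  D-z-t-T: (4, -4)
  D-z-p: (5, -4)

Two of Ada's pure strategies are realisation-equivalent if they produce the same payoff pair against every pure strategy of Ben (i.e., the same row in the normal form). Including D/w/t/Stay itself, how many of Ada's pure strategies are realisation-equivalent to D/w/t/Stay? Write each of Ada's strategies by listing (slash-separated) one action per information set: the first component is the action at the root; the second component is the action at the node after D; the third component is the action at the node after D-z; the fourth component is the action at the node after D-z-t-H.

Row for D/w/t/Stay (columns H, T): (-4,0) (-4,0).
Under D/w/t/Stay, Ada's choice at the node after D-z and at the node after D-z-t-H can never be reached regardless of what Ben does, so varying those choices leaves every outcome unchanged.
Holding the reachable choices fixed and varying the unreachable ones freely already gives 2 × 2 = 4 equivalent strategies.
No other strategy reproduces this row, so those 4 are the full class: D/w/t/Stay, D/w/t/In, D/w/p/Stay, D/w/p/In.

4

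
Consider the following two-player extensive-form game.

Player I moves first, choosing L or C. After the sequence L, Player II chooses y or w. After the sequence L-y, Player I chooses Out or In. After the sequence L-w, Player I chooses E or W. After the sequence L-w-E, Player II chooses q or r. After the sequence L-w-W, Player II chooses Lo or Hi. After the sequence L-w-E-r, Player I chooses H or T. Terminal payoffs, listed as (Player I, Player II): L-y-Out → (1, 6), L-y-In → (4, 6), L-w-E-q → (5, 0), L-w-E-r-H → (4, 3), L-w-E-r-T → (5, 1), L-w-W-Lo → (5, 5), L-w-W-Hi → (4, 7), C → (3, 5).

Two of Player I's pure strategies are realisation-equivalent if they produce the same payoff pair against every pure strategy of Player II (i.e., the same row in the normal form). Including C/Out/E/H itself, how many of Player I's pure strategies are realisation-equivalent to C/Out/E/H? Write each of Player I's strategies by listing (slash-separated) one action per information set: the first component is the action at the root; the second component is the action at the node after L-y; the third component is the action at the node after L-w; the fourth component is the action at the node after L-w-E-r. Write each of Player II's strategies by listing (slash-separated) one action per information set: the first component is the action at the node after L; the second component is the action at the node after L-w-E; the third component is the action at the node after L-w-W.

Row for C/Out/E/H (columns y/q/Lo, y/q/Hi, y/r/Lo, y/r/Hi, w/q/Lo, w/q/Hi, w/r/Lo, w/r/Hi): (3,5) (3,5) (3,5) (3,5) (3,5) (3,5) (3,5) (3,5).
Under C/Out/E/H, Player I's choice at the node after L-y and at the node after L-w and at the node after L-w-E-r can never be reached regardless of what Player II does, so varying those choices leaves every outcome unchanged.
Holding the reachable choices fixed and varying the unreachable ones freely already gives 2 × 2 × 2 = 8 equivalent strategies.
No other strategy reproduces this row, so those 8 are the full class: C/Out/E/H, C/Out/E/T, C/Out/W/H, C/Out/W/T, C/In/E/H, C/In/E/T, C/In/W/H, C/In/W/T.

8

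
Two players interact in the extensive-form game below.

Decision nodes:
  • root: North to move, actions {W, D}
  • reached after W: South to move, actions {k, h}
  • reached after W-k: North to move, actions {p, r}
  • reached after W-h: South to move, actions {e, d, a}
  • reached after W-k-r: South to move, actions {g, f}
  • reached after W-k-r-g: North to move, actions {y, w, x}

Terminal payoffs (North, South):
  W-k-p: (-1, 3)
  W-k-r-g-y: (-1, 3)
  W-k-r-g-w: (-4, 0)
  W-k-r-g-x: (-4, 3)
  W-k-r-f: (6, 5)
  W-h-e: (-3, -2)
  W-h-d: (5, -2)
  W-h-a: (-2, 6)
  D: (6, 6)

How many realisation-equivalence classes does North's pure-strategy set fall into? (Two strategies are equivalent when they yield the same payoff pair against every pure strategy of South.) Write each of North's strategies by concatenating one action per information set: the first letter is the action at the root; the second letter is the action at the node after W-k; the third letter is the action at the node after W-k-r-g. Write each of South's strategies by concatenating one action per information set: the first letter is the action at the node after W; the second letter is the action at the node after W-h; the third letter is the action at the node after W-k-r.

5

North has 12 pure strategies: Wpy, Wpw, Wpx, Wry, Wrw, Wrx, Dpy, Dpw, Dpx, Dry, Drw, Drx. Columns: keg, kef, kdg, kdf, kag, kaf, heg, hef, hdg, hdf, hag, haf.
{Wpy, Wpw, Wpx} → row (-1,3) (-1,3) (-1,3) (-1,3) (-1,3) (-1,3) (-3,-2) (-3,-2) (5,-2) (5,-2) (-2,6) (-2,6)
{Wry} → row (-1,3) (6,5) (-1,3) (6,5) (-1,3) (6,5) (-3,-2) (-3,-2) (5,-2) (5,-2) (-2,6) (-2,6)
{Wrw} → row (-4,0) (6,5) (-4,0) (6,5) (-4,0) (6,5) (-3,-2) (-3,-2) (5,-2) (5,-2) (-2,6) (-2,6)
{Wrx} → row (-4,3) (6,5) (-4,3) (6,5) (-4,3) (6,5) (-3,-2) (-3,-2) (5,-2) (5,-2) (-2,6) (-2,6)
{Dpy, Dpw, Dpx, Dry, Drw, Drx} → row (6,6) (6,6) (6,6) (6,6) (6,6) (6,6) (6,6) (6,6) (6,6) (6,6) (6,6) (6,6)
That's 5 distinct rows out of 12 strategies.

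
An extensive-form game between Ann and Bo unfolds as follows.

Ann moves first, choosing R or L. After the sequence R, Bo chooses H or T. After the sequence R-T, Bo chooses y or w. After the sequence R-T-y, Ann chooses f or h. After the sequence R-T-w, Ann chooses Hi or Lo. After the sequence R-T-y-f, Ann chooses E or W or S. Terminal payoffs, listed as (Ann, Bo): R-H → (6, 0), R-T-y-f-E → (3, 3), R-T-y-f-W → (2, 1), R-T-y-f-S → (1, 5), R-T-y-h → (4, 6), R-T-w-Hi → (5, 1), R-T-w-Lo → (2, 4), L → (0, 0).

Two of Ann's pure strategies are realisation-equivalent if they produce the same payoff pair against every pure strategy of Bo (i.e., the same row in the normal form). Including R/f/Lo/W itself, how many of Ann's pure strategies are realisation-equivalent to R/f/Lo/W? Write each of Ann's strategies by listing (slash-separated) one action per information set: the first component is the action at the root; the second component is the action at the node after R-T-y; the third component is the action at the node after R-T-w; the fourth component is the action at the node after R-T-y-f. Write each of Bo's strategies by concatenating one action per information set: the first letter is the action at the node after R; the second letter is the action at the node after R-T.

1

Row for R/f/Lo/W (columns Hy, Hw, Ty, Tw): (6,0) (6,0) (2,1) (2,4).
Every one of Ann's information sets is on the play path for some reply by Bo when Ann follows R/f/Lo/W.
Changing the action at any of them therefore changes at least one column, so only R/f/Lo/W itself gives this row.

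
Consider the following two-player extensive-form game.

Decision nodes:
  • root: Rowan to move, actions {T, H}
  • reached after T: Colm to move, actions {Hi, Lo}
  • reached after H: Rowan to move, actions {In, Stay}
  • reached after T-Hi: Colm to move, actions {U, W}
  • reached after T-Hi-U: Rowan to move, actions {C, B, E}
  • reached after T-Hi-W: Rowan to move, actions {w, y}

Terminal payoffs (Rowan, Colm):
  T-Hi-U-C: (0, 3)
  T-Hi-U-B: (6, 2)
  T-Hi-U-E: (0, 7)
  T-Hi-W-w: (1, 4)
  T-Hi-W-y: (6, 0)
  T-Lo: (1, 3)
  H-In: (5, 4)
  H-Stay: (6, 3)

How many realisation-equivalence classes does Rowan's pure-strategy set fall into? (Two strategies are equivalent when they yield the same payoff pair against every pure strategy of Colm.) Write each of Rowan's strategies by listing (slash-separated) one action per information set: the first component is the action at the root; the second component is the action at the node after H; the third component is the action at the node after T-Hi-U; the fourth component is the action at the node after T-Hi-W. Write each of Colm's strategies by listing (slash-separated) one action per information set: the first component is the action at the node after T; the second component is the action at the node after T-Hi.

8

Rowan has 24 pure strategies: T/In/C/w, T/In/C/y, T/In/B/w, T/In/B/y, T/In/E/w, T/In/E/y, T/Stay/C/w, T/Stay/C/y, T/Stay/B/w, T/Stay/B/y, T/Stay/E/w, T/Stay/E/y, H/In/C/w, H/In/C/y, H/In/B/w, H/In/B/y, H/In/E/w, H/In/E/y, H/Stay/C/w, H/Stay/C/y, H/Stay/B/w, H/Stay/B/y, H/Stay/E/w, H/Stay/E/y. Columns: Hi/U, Hi/W, Lo/U, Lo/W.
{T/In/C/w, T/Stay/C/w} → row (0,3) (1,4) (1,3) (1,3)
{T/In/C/y, T/Stay/C/y} → row (0,3) (6,0) (1,3) (1,3)
{T/In/B/w, T/Stay/B/w} → row (6,2) (1,4) (1,3) (1,3)
{T/In/B/y, T/Stay/B/y} → row (6,2) (6,0) (1,3) (1,3)
{T/In/E/w, T/Stay/E/w} → row (0,7) (1,4) (1,3) (1,3)
{T/In/E/y, T/Stay/E/y} → row (0,7) (6,0) (1,3) (1,3)
{H/In/C/w, H/In/C/y, H/In/B/w, H/In/B/y, H/In/E/w, H/In/E/y} → row (5,4) (5,4) (5,4) (5,4)
{H/Stay/C/w, H/Stay/C/y, H/Stay/B/w, H/Stay/B/y, H/Stay/E/w, H/Stay/E/y} → row (6,3) (6,3) (6,3) (6,3)
That's 8 distinct rows out of 24 strategies.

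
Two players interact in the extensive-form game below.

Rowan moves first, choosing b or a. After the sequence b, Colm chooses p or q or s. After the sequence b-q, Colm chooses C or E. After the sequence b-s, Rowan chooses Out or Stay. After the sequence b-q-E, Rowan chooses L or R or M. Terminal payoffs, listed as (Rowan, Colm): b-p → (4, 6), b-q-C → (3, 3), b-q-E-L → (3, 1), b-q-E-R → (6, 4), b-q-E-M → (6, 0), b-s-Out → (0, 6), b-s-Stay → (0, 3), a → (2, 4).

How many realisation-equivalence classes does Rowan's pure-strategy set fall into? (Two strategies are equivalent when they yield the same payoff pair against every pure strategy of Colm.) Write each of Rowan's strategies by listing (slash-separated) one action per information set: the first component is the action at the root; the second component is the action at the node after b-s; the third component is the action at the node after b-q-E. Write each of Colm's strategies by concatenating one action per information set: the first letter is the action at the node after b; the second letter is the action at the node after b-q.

Rowan has 12 pure strategies: b/Out/L, b/Out/R, b/Out/M, b/Stay/L, b/Stay/R, b/Stay/M, a/Out/L, a/Out/R, a/Out/M, a/Stay/L, a/Stay/R, a/Stay/M. Columns: pC, pE, qC, qE, sC, sE.
{b/Out/L} → row (4,6) (4,6) (3,3) (3,1) (0,6) (0,6)
{b/Out/R} → row (4,6) (4,6) (3,3) (6,4) (0,6) (0,6)
{b/Out/M} → row (4,6) (4,6) (3,3) (6,0) (0,6) (0,6)
{b/Stay/L} → row (4,6) (4,6) (3,3) (3,1) (0,3) (0,3)
{b/Stay/R} → row (4,6) (4,6) (3,3) (6,4) (0,3) (0,3)
{b/Stay/M} → row (4,6) (4,6) (3,3) (6,0) (0,3) (0,3)
{a/Out/L, a/Out/R, a/Out/M, a/Stay/L, a/Stay/R, a/Stay/M} → row (2,4) (2,4) (2,4) (2,4) (2,4) (2,4)
That's 7 distinct rows out of 12 strategies.

7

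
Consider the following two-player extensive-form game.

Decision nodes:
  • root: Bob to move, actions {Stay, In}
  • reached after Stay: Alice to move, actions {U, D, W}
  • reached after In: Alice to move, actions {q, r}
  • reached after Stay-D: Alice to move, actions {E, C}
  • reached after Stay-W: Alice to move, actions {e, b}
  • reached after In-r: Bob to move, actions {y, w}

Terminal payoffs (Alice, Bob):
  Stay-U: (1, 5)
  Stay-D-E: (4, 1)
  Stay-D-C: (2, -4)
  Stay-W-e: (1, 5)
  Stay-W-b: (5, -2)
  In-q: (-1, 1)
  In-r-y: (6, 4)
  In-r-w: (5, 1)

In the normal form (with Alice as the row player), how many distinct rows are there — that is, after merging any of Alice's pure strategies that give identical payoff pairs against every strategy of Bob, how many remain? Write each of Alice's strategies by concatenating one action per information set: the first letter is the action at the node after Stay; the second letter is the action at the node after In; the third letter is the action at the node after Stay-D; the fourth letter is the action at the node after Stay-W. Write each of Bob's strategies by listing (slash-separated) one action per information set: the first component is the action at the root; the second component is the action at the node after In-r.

Alice has 24 pure strategies: UqEe, UqEb, UqCe, UqCb, UrEe, UrEb, UrCe, UrCb, DqEe, DqEb, DqCe, DqCb, DrEe, DrEb, DrCe, DrCb, WqEe, WqEb, WqCe, WqCb, WrEe, WrEb, WrCe, WrCb. Columns: Stay/y, Stay/w, In/y, In/w.
{UqEe, UqEb, UqCe, UqCb, WqEe, WqCe} → row (1,5) (1,5) (-1,1) (-1,1)
{UrEe, UrEb, UrCe, UrCb, WrEe, WrCe} → row (1,5) (1,5) (6,4) (5,1)
{DqEe, DqEb} → row (4,1) (4,1) (-1,1) (-1,1)
{DqCe, DqCb} → row (2,-4) (2,-4) (-1,1) (-1,1)
{DrEe, DrEb} → row (4,1) (4,1) (6,4) (5,1)
{DrCe, DrCb} → row (2,-4) (2,-4) (6,4) (5,1)
{WqEb, WqCb} → row (5,-2) (5,-2) (-1,1) (-1,1)
{WrEb, WrCb} → row (5,-2) (5,-2) (6,4) (5,1)
That's 8 distinct rows out of 24 strategies.

8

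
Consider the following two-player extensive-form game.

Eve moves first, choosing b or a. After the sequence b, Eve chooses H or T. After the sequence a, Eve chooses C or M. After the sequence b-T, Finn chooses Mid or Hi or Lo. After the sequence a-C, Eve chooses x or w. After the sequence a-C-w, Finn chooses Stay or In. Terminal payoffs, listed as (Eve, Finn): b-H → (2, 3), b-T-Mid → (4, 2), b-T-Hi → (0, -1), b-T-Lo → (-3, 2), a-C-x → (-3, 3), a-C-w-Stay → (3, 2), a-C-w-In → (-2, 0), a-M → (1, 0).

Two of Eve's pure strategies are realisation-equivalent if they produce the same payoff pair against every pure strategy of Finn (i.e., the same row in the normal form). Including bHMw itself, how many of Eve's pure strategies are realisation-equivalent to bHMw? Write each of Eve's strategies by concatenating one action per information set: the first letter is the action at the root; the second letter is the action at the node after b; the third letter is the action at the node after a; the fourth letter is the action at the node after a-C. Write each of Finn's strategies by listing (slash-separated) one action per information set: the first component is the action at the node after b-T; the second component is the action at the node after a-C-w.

Row for bHMw (columns Mid/Stay, Mid/In, Hi/Stay, Hi/In, Lo/Stay, Lo/In): (2,3) (2,3) (2,3) (2,3) (2,3) (2,3).
Under bHMw, Eve's choice at the node after a and at the node after a-C can never be reached regardless of what Finn does, so varying those choices leaves every outcome unchanged.
Holding the reachable choices fixed and varying the unreachable ones freely already gives 2 × 2 = 4 equivalent strategies.
No other strategy reproduces this row, so those 4 are the full class: bHCx, bHCw, bHMx, bHMw.

4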